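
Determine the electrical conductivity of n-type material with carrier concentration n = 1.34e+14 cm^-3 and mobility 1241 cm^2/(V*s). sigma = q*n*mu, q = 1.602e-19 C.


Step 1: sigma = q * n * mu
Step 2: sigma = 1.602e-19 * 1.34e+14 * 1241
Step 3: sigma = 2.664e-02 S/cm

2.664e-02


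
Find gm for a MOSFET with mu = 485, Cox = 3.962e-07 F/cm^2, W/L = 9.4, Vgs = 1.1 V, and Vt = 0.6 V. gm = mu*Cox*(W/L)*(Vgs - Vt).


Step 1: Vov = Vgs - Vt = 1.1 - 0.6 = 0.5 V
Step 2: gm = mu * Cox * (W/L) * Vov
Step 3: gm = 485 * 3.962e-07 * 9.4 * 0.5 = 9.03e-04 S

9.03e-04


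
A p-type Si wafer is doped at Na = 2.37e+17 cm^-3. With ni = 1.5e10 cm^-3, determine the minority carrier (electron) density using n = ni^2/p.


Step 1: Majority hole concentration p ≈ Na = 2.37e+17 cm^-3
Step 2: n = ni^2 / Na = (1.5e10)^2 / 2.37e+17
Step 3: n = 9.49e+02 cm^-3

9.49e+02


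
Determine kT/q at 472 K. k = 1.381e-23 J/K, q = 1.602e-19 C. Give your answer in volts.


Step 1: kT = 1.381e-23 * 472 = 6.51832e-21 J
Step 2: Vt = kT/q = 6.51832e-21 / 1.602e-19
Step 3: Vt = 0.04069 V

0.04069


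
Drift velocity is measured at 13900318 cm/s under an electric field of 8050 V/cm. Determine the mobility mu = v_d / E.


Step 1: mu = v_d / E
Step 2: mu = 13900318 / 8050
Step 3: mu = 1726.75 cm^2/(V*s)

1726.75


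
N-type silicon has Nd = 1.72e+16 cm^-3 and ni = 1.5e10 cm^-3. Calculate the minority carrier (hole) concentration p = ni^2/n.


Step 1: Since Nd >> ni, n ≈ Nd = 1.72e+16 cm^-3
Step 2: p = ni^2 / n = (1.5e10)^2 / 1.72e+16
Step 3: p = 2.25e20 / 1.72e+16 = 1.31e+04 cm^-3

1.31e+04


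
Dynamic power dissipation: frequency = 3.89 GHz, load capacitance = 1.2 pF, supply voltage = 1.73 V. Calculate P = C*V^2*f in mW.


Step 1: V^2 = 1.73^2 = 2.9929 V^2
Step 2: P = C*V^2*f = 1.2e-12 F * 2.9929 * 3.89e9 Hz
Step 3: P = 1.39708572e-02 W
Step 4: P = 13.971 mW

13.971


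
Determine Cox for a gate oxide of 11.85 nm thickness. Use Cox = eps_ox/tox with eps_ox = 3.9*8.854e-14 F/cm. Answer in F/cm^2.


Step 1: eps_ox = 3.9 * 8.854e-14 = 3.45306e-13 F/cm
Step 2: tox in cm = 11.85 nm * 1e-7 = 1.1850e-06 cm
Step 3: Cox = 3.45306e-13 / 1.1850e-06 = 2.91e-07 F/cm^2

2.91e-07


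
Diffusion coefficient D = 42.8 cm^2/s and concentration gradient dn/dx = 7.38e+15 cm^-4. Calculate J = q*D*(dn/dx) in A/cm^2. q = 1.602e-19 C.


Step 1: J = q * D * (dn/dx)
Step 2: J = 1.602e-19 * 42.8 * 7.38e+15
Step 3: J = 5.06e-02 A/cm^2

5.06e-02


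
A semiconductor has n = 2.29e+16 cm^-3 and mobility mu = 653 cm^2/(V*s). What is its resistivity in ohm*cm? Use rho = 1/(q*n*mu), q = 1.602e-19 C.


Step 1: sigma = q * n * mu = 1.602e-19 * 2.29e+16 * 653 = 2.39558e+00 S/cm
Step 2: rho = 1 / sigma = 1 / 2.39558e+00 = 0.4174 ohm*cm

0.4174


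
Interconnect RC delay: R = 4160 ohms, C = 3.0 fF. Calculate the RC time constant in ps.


Step 1: tau = R * C
Step 2: tau = 4160 * 3.0 fF = 4160 * 3.0e-15 F
Step 3: tau = 1.248e-11 s = 12.48 ps

12.48


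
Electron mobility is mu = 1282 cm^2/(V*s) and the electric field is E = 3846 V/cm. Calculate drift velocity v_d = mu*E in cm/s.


Step 1: v_d = mu * E
Step 2: v_d = 1282 * 3846 = 4930572
Step 3: v_d = 4.93e+06 cm/s

4.93e+06


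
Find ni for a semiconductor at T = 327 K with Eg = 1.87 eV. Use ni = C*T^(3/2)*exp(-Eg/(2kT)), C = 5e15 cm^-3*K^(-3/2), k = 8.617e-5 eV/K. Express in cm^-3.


Step 1: Compute kT = 8.617e-5 * 327 = 0.02817759 eV
Step 2: Exponent = -Eg/(2kT) = -1.87/(2*0.02817759) = -33.18240
Step 3: T^(3/2) = 327^1.5 = 5913.19
Step 4: ni = 5e15 * 5913.19 * exp(-33.18240) = 1.15e+05 cm^-3

1.15e+05


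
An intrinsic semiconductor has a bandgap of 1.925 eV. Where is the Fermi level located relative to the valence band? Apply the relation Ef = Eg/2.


Step 1: For an intrinsic semiconductor, the Fermi level sits at midgap.
Step 2: Ef = Eg / 2 = 1.925 / 2 = 0.9625 eV

0.9625


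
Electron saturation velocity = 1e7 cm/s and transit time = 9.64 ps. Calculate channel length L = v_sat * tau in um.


Step 1: tau in seconds = 9.64 ps * 1e-12 = 9.6400e-12 s
Step 2: L = v_sat * tau = 1e7 * 9.6400e-12 = 9.6400e-05 cm
Step 3: L in um = 9.6400e-05 * 1e4 = 0.964 um

0.964


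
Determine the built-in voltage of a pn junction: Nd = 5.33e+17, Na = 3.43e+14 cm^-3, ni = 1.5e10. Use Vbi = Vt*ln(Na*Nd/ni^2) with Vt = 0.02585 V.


Step 1: Compute Na*Nd/ni^2 = 3.43e+14 * 5.33e+17 / (1.5e10)^2 = 8.1253e+11
Step 2: ln(8.1253e+11) = 27.4234
Step 3: Vbi = 0.02585 * 27.4234 = 0.709 V

0.709


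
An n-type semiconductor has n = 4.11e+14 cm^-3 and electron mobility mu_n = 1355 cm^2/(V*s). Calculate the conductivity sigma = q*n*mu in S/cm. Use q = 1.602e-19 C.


Step 1: sigma = q * n * mu
Step 2: sigma = 1.602e-19 * 4.11e+14 * 1355
Step 3: sigma = 8.922e-02 S/cm

8.922e-02


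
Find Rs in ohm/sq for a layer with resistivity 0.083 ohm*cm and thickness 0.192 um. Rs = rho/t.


Step 1: Convert thickness to cm: t = 0.192 um = 1.9200e-05 cm
Step 2: Rs = rho / t = 0.083 / 1.9200e-05
Step 3: Rs = 4322.9 ohm/sq

4322.9


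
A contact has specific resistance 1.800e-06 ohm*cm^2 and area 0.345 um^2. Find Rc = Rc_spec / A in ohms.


Step 1: Convert area to cm^2: 0.345 um^2 = 3.4500e-09 cm^2
Step 2: Rc = Rc_spec / A = 1.800e-06 / 3.4500e-09
Step 3: Rc = 5.22e+02 ohms

5.22e+02


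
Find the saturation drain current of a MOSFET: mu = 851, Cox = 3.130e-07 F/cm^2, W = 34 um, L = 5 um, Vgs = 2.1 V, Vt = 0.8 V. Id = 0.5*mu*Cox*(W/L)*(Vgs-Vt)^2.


Step 1: Overdrive voltage Vov = Vgs - Vt = 2.1 - 0.8 = 1.3 V
Step 2: W/L = 34/5 = 6.8
Step 3: Id = 0.5 * 851 * 3.130e-07 * 6.8 * 1.3^2
Step 4: Id = 1.53e-03 A

1.53e-03


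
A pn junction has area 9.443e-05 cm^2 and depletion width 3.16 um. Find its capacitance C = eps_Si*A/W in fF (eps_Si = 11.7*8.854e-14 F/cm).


Step 1: eps_Si = 11.7 * 8.854e-14 = 1.035918e-12 F/cm
Step 2: W in cm = 3.16 * 1e-4 = 3.16e-04 cm
Step 3: C = 1.035918e-12 * 9.443e-05 / 3.16e-04 = 3.095625e-13 F
Step 4: C = 309.56 fF

309.56


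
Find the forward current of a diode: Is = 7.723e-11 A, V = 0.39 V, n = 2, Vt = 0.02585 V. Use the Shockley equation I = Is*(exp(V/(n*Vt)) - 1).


Step 1: V/(n*Vt) = 0.39/(2*0.02585) = 7.5435
Step 2: exp(7.5435) = 1.8884e+03
Step 3: I = 7.723e-11 * (1.8884e+03 - 1) = 1.46e-07 A

1.46e-07


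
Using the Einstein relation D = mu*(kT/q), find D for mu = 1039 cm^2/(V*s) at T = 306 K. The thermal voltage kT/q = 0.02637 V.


Step 1: D = mu * (kT/q)
Step 2: D = 1039 * 0.02637
Step 3: D = 27.4 cm^2/s

27.4


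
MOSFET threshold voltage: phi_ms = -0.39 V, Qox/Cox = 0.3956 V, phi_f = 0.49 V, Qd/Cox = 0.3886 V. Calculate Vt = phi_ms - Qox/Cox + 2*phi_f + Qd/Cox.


Step 1: Vt = phi_ms - Qox/Cox + 2*phi_f + Qd/Cox
Step 2: Vt = -0.39 - 0.3956 + 2*0.49 + 0.3886
Step 3: Vt = -0.39 - 0.3956 + 0.98 + 0.3886
Step 4: Vt = 0.583 V

0.583


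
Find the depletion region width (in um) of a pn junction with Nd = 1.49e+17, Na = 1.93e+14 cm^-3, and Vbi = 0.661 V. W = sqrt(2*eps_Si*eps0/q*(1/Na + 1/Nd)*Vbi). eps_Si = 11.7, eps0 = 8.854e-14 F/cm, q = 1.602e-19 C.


Step 1: 1/Na + 1/Nd = 1/1.93e+14 + 1/1.49e+17 = 5.18806e-15
Step 2: 2*eps*eps0/q = 2*11.7*8.854e-14/1.602e-19 = 1.293281e+07
Step 3: W^2 = 1.293281e+07 * 5.18806e-15 * 0.661 = 4.43506e-08
Step 4: W = sqrt(4.43506e-08) = 2.106e-04 cm = 2.106 um

2.106


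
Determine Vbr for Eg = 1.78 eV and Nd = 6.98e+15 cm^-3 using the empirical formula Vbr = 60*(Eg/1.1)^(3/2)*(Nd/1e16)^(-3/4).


Step 1: Eg/1.1 = 1.78/1.1 = 1.618182
Step 2: (Eg/1.1)^1.5 = 1.618182^1.5 = 2.058453
Step 3: (Nd/1e16)^(-0.75) = (0.698)^(-0.75) = 1.309509
Step 4: Vbr = 60 * 2.058453 * 1.309509 = 161.7 V

161.7


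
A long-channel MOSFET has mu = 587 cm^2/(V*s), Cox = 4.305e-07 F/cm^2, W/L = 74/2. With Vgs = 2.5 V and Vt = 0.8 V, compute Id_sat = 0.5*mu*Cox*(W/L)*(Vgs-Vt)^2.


Step 1: Overdrive voltage Vov = Vgs - Vt = 2.5 - 0.8 = 1.7 V
Step 2: W/L = 74/2 = 37
Step 3: Id = 0.5 * 587 * 4.305e-07 * 37 * 1.7^2
Step 4: Id = 1.35e-02 A

1.35e-02


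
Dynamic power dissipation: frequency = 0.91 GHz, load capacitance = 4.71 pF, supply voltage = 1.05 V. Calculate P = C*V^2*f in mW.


Step 1: V^2 = 1.05^2 = 1.1025 V^2
Step 2: P = C*V^2*f = 4.71e-12 F * 1.1025 * 0.91e9 Hz
Step 3: P = 4.72542525e-03 W
Step 4: P = 4.725 mW

4.725


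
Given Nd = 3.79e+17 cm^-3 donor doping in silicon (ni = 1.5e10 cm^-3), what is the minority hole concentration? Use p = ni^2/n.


Step 1: Since Nd >> ni, n ≈ Nd = 3.79e+17 cm^-3
Step 2: p = ni^2 / n = (1.5e10)^2 / 3.79e+17
Step 3: p = 2.25e20 / 3.79e+17 = 5.94e+02 cm^-3

5.94e+02


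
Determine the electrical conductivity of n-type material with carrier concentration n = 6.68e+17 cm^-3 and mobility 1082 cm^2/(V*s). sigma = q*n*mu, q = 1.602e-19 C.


Step 1: sigma = q * n * mu
Step 2: sigma = 1.602e-19 * 6.68e+17 * 1082
Step 3: sigma = 1.158e+02 S/cm

1.158e+02


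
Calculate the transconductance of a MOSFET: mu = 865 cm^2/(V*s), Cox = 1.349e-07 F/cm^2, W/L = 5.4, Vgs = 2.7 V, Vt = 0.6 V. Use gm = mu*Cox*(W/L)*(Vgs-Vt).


Step 1: Vov = Vgs - Vt = 2.7 - 0.6 = 2.1 V
Step 2: gm = mu * Cox * (W/L) * Vov
Step 3: gm = 865 * 1.349e-07 * 5.4 * 2.1 = 1.32e-03 S

1.32e-03


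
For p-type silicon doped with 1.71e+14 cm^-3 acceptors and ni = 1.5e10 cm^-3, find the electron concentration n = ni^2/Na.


Step 1: Majority hole concentration p ≈ Na = 1.71e+14 cm^-3
Step 2: n = ni^2 / Na = (1.5e10)^2 / 1.71e+14
Step 3: n = 1.32e+06 cm^-3

1.32e+06


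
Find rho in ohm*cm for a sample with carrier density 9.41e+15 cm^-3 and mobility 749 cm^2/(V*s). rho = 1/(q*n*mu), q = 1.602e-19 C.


Step 1: sigma = q * n * mu = 1.602e-19 * 9.41e+15 * 749 = 1.12910e+00 S/cm
Step 2: rho = 1 / sigma = 1 / 1.12910e+00 = 0.8857 ohm*cm

0.8857


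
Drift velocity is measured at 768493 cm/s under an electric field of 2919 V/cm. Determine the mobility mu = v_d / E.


Step 1: mu = v_d / E
Step 2: mu = 768493 / 2919
Step 3: mu = 263.27 cm^2/(V*s)

263.27


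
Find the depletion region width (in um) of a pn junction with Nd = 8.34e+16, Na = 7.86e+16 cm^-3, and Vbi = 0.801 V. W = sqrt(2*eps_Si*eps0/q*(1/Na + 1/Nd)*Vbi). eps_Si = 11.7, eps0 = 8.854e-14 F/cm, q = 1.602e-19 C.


Step 1: 1/Na + 1/Nd = 1/7.86e+16 + 1/8.34e+16 = 2.47131e-17
Step 2: 2*eps*eps0/q = 2*11.7*8.854e-14/1.602e-19 = 1.293281e+07
Step 3: W^2 = 1.293281e+07 * 2.47131e-17 * 0.801 = 2.56007e-10
Step 4: W = sqrt(2.56007e-10) = 1.600e-05 cm = 0.16 um

0.16


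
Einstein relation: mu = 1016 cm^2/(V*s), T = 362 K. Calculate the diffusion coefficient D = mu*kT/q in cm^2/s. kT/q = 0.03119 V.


Step 1: D = mu * (kT/q)
Step 2: D = 1016 * 0.03119
Step 3: D = 31.69 cm^2/s

31.69


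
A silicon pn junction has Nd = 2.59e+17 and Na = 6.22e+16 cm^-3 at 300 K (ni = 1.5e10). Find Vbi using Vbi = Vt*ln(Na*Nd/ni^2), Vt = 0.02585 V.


Step 1: Compute Na*Nd/ni^2 = 6.22e+16 * 2.59e+17 / (1.5e10)^2 = 7.1599e+13
Step 2: ln(7.1599e+13) = 31.9021
Step 3: Vbi = 0.02585 * 31.9021 = 0.825 V

0.825


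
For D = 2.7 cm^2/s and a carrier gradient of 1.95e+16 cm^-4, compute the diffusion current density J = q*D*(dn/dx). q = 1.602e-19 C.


Step 1: J = q * D * (dn/dx)
Step 2: J = 1.602e-19 * 2.7 * 1.95e+16
Step 3: J = 8.43e-03 A/cm^2

8.43e-03


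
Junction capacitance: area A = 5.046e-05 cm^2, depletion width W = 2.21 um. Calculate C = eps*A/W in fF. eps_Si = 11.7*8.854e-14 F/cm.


Step 1: eps_Si = 11.7 * 8.854e-14 = 1.035918e-12 F/cm
Step 2: W in cm = 2.21 * 1e-4 = 2.21e-04 cm
Step 3: C = 1.035918e-12 * 5.046e-05 / 2.21e-04 = 2.365268e-13 F
Step 4: C = 236.53 fF

236.53


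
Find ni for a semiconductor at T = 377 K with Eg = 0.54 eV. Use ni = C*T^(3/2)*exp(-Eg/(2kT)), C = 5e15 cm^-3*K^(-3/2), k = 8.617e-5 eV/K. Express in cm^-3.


Step 1: Compute kT = 8.617e-5 * 377 = 0.03248609 eV
Step 2: Exponent = -Eg/(2kT) = -0.54/(2*0.03248609) = -8.31125
Step 3: T^(3/2) = 377^1.5 = 7320.02
Step 4: ni = 5e15 * 7320.02 * exp(-8.31125) = 8.99e+15 cm^-3

8.99e+15


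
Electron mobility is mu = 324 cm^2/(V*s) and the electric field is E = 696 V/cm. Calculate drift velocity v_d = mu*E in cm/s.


Step 1: v_d = mu * E
Step 2: v_d = 324 * 696 = 225504
Step 3: v_d = 2.26e+05 cm/s

2.26e+05


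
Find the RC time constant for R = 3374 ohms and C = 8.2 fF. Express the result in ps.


Step 1: tau = R * C
Step 2: tau = 3374 * 8.2 fF = 3374 * 8.2e-15 F
Step 3: tau = 2.76668e-11 s = 27.6668 ps

27.6668


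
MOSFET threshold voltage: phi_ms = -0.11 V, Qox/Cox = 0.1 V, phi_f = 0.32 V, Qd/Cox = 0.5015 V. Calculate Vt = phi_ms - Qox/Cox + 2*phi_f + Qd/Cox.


Step 1: Vt = phi_ms - Qox/Cox + 2*phi_f + Qd/Cox
Step 2: Vt = -0.11 - 0.1 + 2*0.32 + 0.5015
Step 3: Vt = -0.11 - 0.1 + 0.64 + 0.5015
Step 4: Vt = 0.9315 V

0.9315


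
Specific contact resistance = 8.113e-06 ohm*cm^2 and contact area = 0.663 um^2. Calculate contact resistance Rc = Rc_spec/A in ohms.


Step 1: Convert area to cm^2: 0.663 um^2 = 6.6300e-09 cm^2
Step 2: Rc = Rc_spec / A = 8.113e-06 / 6.6300e-09
Step 3: Rc = 1.22e+03 ohms

1.22e+03


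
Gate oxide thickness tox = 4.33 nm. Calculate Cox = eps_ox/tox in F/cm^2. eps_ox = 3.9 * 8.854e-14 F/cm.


Step 1: eps_ox = 3.9 * 8.854e-14 = 3.45306e-13 F/cm
Step 2: tox in cm = 4.33 nm * 1e-7 = 4.3300e-07 cm
Step 3: Cox = 3.45306e-13 / 4.3300e-07 = 7.97e-07 F/cm^2

7.97e-07


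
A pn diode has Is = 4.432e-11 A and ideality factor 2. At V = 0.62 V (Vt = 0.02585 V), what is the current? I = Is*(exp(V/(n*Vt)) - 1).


Step 1: V/(n*Vt) = 0.62/(2*0.02585) = 11.9923
Step 2: exp(11.9923) = 1.6151e+05
Step 3: I = 4.432e-11 * (1.6151e+05 - 1) = 7.16e-06 A

7.16e-06


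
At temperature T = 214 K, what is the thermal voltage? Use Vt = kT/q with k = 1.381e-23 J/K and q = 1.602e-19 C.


Step 1: kT = 1.381e-23 * 214 = 2.95534e-21 J
Step 2: Vt = kT/q = 2.95534e-21 / 1.602e-19
Step 3: Vt = 0.01845 V

0.01845


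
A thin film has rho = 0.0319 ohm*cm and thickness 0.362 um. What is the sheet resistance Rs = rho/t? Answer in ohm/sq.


Step 1: Convert thickness to cm: t = 0.362 um = 3.6200e-05 cm
Step 2: Rs = rho / t = 0.0319 / 3.6200e-05
Step 3: Rs = 881.2 ohm/sq

881.2


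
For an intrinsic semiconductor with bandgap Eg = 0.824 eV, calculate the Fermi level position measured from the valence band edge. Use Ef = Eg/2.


Step 1: For an intrinsic semiconductor, the Fermi level sits at midgap.
Step 2: Ef = Eg / 2 = 0.824 / 2 = 0.412 eV

0.412


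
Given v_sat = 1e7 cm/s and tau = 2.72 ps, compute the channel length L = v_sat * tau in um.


Step 1: tau in seconds = 2.72 ps * 1e-12 = 2.7200e-12 s
Step 2: L = v_sat * tau = 1e7 * 2.7200e-12 = 2.7200e-05 cm
Step 3: L in um = 2.7200e-05 * 1e4 = 0.272 um

0.272


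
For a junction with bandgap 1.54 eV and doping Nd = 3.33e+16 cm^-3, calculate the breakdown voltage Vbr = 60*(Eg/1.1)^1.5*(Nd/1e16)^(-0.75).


Step 1: Eg/1.1 = 1.54/1.1 = 1.400000
Step 2: (Eg/1.1)^1.5 = 1.400000^1.5 = 1.656502
Step 3: (Nd/1e16)^(-0.75) = (3.33)^(-0.75) = 0.405664
Step 4: Vbr = 60 * 1.656502 * 0.405664 = 40.3 V

40.3


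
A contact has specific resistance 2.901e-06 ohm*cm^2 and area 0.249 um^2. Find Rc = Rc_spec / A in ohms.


Step 1: Convert area to cm^2: 0.249 um^2 = 2.4900e-09 cm^2
Step 2: Rc = Rc_spec / A = 2.901e-06 / 2.4900e-09
Step 3: Rc = 1.17e+03 ohms

1.17e+03


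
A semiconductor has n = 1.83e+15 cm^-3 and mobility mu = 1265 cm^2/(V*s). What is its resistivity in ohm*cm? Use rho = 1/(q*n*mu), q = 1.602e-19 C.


Step 1: sigma = q * n * mu = 1.602e-19 * 1.83e+15 * 1265 = 3.70855e-01 S/cm
Step 2: rho = 1 / sigma = 1 / 3.70855e-01 = 2.696 ohm*cm

2.696


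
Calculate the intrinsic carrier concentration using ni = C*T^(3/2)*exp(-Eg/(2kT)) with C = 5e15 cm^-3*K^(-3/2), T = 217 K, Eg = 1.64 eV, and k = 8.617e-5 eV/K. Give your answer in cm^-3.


Step 1: Compute kT = 8.617e-5 * 217 = 0.01869889 eV
Step 2: Exponent = -Eg/(2kT) = -1.64/(2*0.01869889) = -43.85287
Step 3: T^(3/2) = 217^1.5 = 3196.61
Step 4: ni = 5e15 * 3196.61 * exp(-43.85287) = 1.44e+00 cm^-3

1.44e+00


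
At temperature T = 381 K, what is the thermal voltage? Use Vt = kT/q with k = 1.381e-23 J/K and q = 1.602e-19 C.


Step 1: kT = 1.381e-23 * 381 = 5.26161e-21 J
Step 2: Vt = kT/q = 5.26161e-21 / 1.602e-19
Step 3: Vt = 0.03284 V

0.03284


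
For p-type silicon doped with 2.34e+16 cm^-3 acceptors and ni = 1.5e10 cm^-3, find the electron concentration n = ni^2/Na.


Step 1: Majority hole concentration p ≈ Na = 2.34e+16 cm^-3
Step 2: n = ni^2 / Na = (1.5e10)^2 / 2.34e+16
Step 3: n = 9.62e+03 cm^-3

9.62e+03


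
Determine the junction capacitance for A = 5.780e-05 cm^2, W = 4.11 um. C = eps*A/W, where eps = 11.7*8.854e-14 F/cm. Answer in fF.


Step 1: eps_Si = 11.7 * 8.854e-14 = 1.035918e-12 F/cm
Step 2: W in cm = 4.11 * 1e-4 = 4.11e-04 cm
Step 3: C = 1.035918e-12 * 5.780e-05 / 4.11e-04 = 1.456838e-13 F
Step 4: C = 145.68 fF

145.68


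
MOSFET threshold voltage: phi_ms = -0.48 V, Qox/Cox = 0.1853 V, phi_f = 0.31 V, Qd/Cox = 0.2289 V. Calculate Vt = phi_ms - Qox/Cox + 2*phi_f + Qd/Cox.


Step 1: Vt = phi_ms - Qox/Cox + 2*phi_f + Qd/Cox
Step 2: Vt = -0.48 - 0.1853 + 2*0.31 + 0.2289
Step 3: Vt = -0.48 - 0.1853 + 0.62 + 0.2289
Step 4: Vt = 0.1836 V

0.1836


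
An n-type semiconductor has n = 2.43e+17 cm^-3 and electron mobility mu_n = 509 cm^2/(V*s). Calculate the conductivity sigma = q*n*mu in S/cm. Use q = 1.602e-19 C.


Step 1: sigma = q * n * mu
Step 2: sigma = 1.602e-19 * 2.43e+17 * 509
Step 3: sigma = 1.981e+01 S/cm

1.981e+01


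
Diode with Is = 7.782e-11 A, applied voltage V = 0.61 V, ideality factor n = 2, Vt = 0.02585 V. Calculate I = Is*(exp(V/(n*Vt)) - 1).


Step 1: V/(n*Vt) = 0.61/(2*0.02585) = 11.7988
Step 2: exp(11.7988) = 1.3309e+05
Step 3: I = 7.782e-11 * (1.3309e+05 - 1) = 1.04e-05 A

1.04e-05


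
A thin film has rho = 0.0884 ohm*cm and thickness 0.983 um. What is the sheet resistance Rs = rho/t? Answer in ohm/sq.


Step 1: Convert thickness to cm: t = 0.983 um = 9.8300e-05 cm
Step 2: Rs = rho / t = 0.0884 / 9.8300e-05
Step 3: Rs = 899.3 ohm/sq

899.3


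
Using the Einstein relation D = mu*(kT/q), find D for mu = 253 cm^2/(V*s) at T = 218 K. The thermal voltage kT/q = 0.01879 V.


Step 1: D = mu * (kT/q)
Step 2: D = 253 * 0.01879
Step 3: D = 4.75 cm^2/s

4.75


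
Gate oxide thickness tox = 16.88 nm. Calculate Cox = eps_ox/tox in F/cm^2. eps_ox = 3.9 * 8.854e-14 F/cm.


Step 1: eps_ox = 3.9 * 8.854e-14 = 3.45306e-13 F/cm
Step 2: tox in cm = 16.88 nm * 1e-7 = 1.6880e-06 cm
Step 3: Cox = 3.45306e-13 / 1.6880e-06 = 2.05e-07 F/cm^2

2.05e-07


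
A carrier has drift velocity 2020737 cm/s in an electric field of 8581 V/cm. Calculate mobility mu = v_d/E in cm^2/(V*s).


Step 1: mu = v_d / E
Step 2: mu = 2020737 / 8581
Step 3: mu = 235.49 cm^2/(V*s)

235.49


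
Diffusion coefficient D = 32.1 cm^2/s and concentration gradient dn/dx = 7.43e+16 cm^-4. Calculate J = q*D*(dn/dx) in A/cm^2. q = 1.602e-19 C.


Step 1: J = q * D * (dn/dx)
Step 2: J = 1.602e-19 * 32.1 * 7.43e+16
Step 3: J = 3.82e-01 A/cm^2

3.82e-01


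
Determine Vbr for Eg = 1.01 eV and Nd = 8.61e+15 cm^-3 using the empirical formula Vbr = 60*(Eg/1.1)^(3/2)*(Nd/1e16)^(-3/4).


Step 1: Eg/1.1 = 1.01/1.1 = 0.918182
Step 2: (Eg/1.1)^1.5 = 0.918182^1.5 = 0.879819
Step 3: (Nd/1e16)^(-0.75) = (0.861)^(-0.75) = 1.118788
Step 4: Vbr = 60 * 0.879819 * 1.118788 = 59.1 V

59.1


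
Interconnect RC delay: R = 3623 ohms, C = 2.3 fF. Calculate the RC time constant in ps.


Step 1: tau = R * C
Step 2: tau = 3623 * 2.3 fF = 3623 * 2.3e-15 F
Step 3: tau = 8.3329e-12 s = 8.3329 ps

8.3329


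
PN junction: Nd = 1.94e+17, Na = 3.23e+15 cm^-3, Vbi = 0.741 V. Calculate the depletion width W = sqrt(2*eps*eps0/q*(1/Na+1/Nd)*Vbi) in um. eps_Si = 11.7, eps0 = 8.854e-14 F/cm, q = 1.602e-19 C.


Step 1: 1/Na + 1/Nd = 1/3.23e+15 + 1/1.94e+17 = 3.14752e-16
Step 2: 2*eps*eps0/q = 2*11.7*8.854e-14/1.602e-19 = 1.293281e+07
Step 3: W^2 = 1.293281e+07 * 3.14752e-16 * 0.741 = 3.01634e-09
Step 4: W = sqrt(3.01634e-09) = 5.492e-05 cm = 0.5492 um

0.5492


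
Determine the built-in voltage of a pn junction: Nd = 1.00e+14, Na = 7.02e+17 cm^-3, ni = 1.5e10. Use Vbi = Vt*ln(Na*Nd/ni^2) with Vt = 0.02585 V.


Step 1: Compute Na*Nd/ni^2 = 7.02e+17 * 1.00e+14 / (1.5e10)^2 = 3.1200e+11
Step 2: ln(3.1200e+11) = 26.4663
Step 3: Vbi = 0.02585 * 26.4663 = 0.684 V

0.684


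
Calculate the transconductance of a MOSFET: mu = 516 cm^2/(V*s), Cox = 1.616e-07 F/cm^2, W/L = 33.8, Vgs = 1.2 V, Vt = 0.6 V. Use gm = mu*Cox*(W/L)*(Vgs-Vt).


Step 1: Vov = Vgs - Vt = 1.2 - 0.6 = 0.6 V
Step 2: gm = mu * Cox * (W/L) * Vov
Step 3: gm = 516 * 1.616e-07 * 33.8 * 0.6 = 1.69e-03 S

1.69e-03


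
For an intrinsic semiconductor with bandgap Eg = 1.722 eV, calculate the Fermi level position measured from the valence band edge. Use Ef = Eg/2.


Step 1: For an intrinsic semiconductor, the Fermi level sits at midgap.
Step 2: Ef = Eg / 2 = 1.722 / 2 = 0.861 eV

0.861


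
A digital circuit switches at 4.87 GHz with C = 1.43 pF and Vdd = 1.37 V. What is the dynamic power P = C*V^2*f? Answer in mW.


Step 1: V^2 = 1.37^2 = 1.8769 V^2
Step 2: P = C*V^2*f = 1.43e-12 F * 1.8769 * 4.87e9 Hz
Step 3: P = 1.307091929e-02 W
Step 4: P = 13.071 mW

13.071


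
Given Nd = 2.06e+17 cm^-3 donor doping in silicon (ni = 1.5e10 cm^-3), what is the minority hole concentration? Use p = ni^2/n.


Step 1: Since Nd >> ni, n ≈ Nd = 2.06e+17 cm^-3
Step 2: p = ni^2 / n = (1.5e10)^2 / 2.06e+17
Step 3: p = 2.25e20 / 2.06e+17 = 1.09e+03 cm^-3

1.09e+03


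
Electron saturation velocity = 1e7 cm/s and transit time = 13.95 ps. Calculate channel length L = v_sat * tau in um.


Step 1: tau in seconds = 13.95 ps * 1e-12 = 1.3950e-11 s
Step 2: L = v_sat * tau = 1e7 * 1.3950e-11 = 1.3950e-04 cm
Step 3: L in um = 1.3950e-04 * 1e4 = 1.395 um

1.395


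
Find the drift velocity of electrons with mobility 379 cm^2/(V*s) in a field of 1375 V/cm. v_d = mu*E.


Step 1: v_d = mu * E
Step 2: v_d = 379 * 1375 = 521125
Step 3: v_d = 5.21e+05 cm/s

5.21e+05


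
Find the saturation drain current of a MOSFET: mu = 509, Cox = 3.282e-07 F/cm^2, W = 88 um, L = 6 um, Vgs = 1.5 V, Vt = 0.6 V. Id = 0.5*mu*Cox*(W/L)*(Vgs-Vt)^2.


Step 1: Overdrive voltage Vov = Vgs - Vt = 1.5 - 0.6 = 0.9 V
Step 2: W/L = 88/6 = 14.6667
Step 3: Id = 0.5 * 509 * 3.282e-07 * 14.6667 * 0.9^2
Step 4: Id = 9.92e-04 A

9.92e-04


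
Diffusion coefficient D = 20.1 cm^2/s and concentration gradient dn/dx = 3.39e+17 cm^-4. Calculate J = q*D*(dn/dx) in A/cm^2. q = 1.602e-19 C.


Step 1: J = q * D * (dn/dx)
Step 2: J = 1.602e-19 * 20.1 * 3.39e+17
Step 3: J = 1.09e+00 A/cm^2

1.09e+00


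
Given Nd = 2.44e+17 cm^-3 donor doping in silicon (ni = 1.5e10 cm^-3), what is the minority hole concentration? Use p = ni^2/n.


Step 1: Since Nd >> ni, n ≈ Nd = 2.44e+17 cm^-3
Step 2: p = ni^2 / n = (1.5e10)^2 / 2.44e+17
Step 3: p = 2.25e20 / 2.44e+17 = 9.22e+02 cm^-3

9.22e+02


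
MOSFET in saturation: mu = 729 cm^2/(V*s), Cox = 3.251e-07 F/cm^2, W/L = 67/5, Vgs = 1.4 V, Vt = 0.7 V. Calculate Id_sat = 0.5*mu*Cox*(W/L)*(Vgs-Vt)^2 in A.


Step 1: Overdrive voltage Vov = Vgs - Vt = 1.4 - 0.7 = 0.7 V
Step 2: W/L = 67/5 = 13.4
Step 3: Id = 0.5 * 729 * 3.251e-07 * 13.4 * 0.7^2
Step 4: Id = 7.78e-04 A

7.78e-04


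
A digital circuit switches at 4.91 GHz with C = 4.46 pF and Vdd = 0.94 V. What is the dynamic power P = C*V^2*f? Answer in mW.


Step 1: V^2 = 0.94^2 = 0.8836 V^2
Step 2: P = C*V^2*f = 4.46e-12 F * 0.8836 * 4.91e9 Hz
Step 3: P = 1.934960296e-02 W
Step 4: P = 19.35 mW

19.35


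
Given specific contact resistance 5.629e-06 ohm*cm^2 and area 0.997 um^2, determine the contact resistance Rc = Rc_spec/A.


Step 1: Convert area to cm^2: 0.997 um^2 = 9.9700e-09 cm^2
Step 2: Rc = Rc_spec / A = 5.629e-06 / 9.9700e-09
Step 3: Rc = 5.65e+02 ohms

5.65e+02


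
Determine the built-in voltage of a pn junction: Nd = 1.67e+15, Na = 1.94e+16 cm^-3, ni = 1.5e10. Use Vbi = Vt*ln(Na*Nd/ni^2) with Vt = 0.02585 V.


Step 1: Compute Na*Nd/ni^2 = 1.94e+16 * 1.67e+15 / (1.5e10)^2 = 1.4399e+11
Step 2: ln(1.4399e+11) = 25.6930
Step 3: Vbi = 0.02585 * 25.6930 = 0.664 V

0.664


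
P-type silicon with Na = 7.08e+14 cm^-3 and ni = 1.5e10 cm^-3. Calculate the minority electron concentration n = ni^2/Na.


Step 1: Majority hole concentration p ≈ Na = 7.08e+14 cm^-3
Step 2: n = ni^2 / Na = (1.5e10)^2 / 7.08e+14
Step 3: n = 3.18e+05 cm^-3

3.18e+05


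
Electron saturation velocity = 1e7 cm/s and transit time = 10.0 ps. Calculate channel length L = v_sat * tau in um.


Step 1: tau in seconds = 10.0 ps * 1e-12 = 1.0000e-11 s
Step 2: L = v_sat * tau = 1e7 * 1.0000e-11 = 1.0000e-04 cm
Step 3: L in um = 1.0000e-04 * 1e4 = 1.0 um

1.0


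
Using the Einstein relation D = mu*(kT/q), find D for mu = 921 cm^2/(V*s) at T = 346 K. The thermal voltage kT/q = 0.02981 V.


Step 1: D = mu * (kT/q)
Step 2: D = 921 * 0.02981
Step 3: D = 27.46 cm^2/s

27.46


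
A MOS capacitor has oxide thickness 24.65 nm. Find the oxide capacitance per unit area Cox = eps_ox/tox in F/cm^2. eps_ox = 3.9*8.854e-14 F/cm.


Step 1: eps_ox = 3.9 * 8.854e-14 = 3.45306e-13 F/cm
Step 2: tox in cm = 24.65 nm * 1e-7 = 2.4650e-06 cm
Step 3: Cox = 3.45306e-13 / 2.4650e-06 = 1.40e-07 F/cm^2

1.40e-07


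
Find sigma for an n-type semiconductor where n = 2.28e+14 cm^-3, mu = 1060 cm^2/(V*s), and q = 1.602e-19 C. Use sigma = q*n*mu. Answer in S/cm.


Step 1: sigma = q * n * mu
Step 2: sigma = 1.602e-19 * 2.28e+14 * 1060
Step 3: sigma = 3.872e-02 S/cm

3.872e-02


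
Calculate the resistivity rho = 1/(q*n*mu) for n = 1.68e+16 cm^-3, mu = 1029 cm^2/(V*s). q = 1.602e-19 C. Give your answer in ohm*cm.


Step 1: sigma = q * n * mu = 1.602e-19 * 1.68e+16 * 1029 = 2.76941e+00 S/cm
Step 2: rho = 1 / sigma = 1 / 2.76941e+00 = 0.3611 ohm*cm

0.3611


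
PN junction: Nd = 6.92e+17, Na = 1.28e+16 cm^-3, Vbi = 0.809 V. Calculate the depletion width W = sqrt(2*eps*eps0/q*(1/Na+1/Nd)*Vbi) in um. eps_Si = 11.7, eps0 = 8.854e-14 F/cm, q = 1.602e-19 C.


Step 1: 1/Na + 1/Nd = 1/1.28e+16 + 1/6.92e+17 = 7.95701e-17
Step 2: 2*eps*eps0/q = 2*11.7*8.854e-14/1.602e-19 = 1.293281e+07
Step 3: W^2 = 1.293281e+07 * 7.95701e-17 * 0.809 = 8.32514e-10
Step 4: W = sqrt(8.32514e-10) = 2.885e-05 cm = 0.2885 um

0.2885


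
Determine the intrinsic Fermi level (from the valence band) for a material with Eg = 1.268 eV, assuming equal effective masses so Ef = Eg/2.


Step 1: For an intrinsic semiconductor, the Fermi level sits at midgap.
Step 2: Ef = Eg / 2 = 1.268 / 2 = 0.634 eV

0.634


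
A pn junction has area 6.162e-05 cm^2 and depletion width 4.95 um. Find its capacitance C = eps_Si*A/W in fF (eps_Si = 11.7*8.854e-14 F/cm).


Step 1: eps_Si = 11.7 * 8.854e-14 = 1.035918e-12 F/cm
Step 2: W in cm = 4.95 * 1e-4 = 4.95e-04 cm
Step 3: C = 1.035918e-12 * 6.162e-05 / 4.95e-04 = 1.289561e-13 F
Step 4: C = 128.96 fF

128.96


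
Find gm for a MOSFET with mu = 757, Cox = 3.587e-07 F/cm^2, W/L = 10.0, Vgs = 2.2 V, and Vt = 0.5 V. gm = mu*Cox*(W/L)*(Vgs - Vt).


Step 1: Vov = Vgs - Vt = 2.2 - 0.5 = 1.7 V
Step 2: gm = mu * Cox * (W/L) * Vov
Step 3: gm = 757 * 3.587e-07 * 10.0 * 1.7 = 4.62e-03 S

4.62e-03


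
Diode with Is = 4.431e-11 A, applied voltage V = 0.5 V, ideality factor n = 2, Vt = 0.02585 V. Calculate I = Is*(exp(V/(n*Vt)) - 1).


Step 1: V/(n*Vt) = 0.5/(2*0.02585) = 9.6712
Step 2: exp(9.6712) = 1.5854e+04
Step 3: I = 4.431e-11 * (1.5854e+04 - 1) = 7.02e-07 A

7.02e-07


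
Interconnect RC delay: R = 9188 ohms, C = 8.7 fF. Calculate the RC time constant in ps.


Step 1: tau = R * C
Step 2: tau = 9188 * 8.7 fF = 9188 * 8.7e-15 F
Step 3: tau = 7.99356e-11 s = 79.9356 ps

79.9356


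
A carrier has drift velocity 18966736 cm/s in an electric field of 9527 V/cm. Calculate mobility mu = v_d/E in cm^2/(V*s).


Step 1: mu = v_d / E
Step 2: mu = 18966736 / 9527
Step 3: mu = 1990.84 cm^2/(V*s)

1990.84


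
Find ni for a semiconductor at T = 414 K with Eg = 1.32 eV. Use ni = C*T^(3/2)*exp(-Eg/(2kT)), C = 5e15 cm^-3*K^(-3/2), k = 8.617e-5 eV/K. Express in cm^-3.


Step 1: Compute kT = 8.617e-5 * 414 = 0.03567438 eV
Step 2: Exponent = -Eg/(2kT) = -1.32/(2*0.03567438) = -18.50067
Step 3: T^(3/2) = 414^1.5 = 8423.65
Step 4: ni = 5e15 * 8423.65 * exp(-18.50067) = 3.89e+11 cm^-3

3.89e+11


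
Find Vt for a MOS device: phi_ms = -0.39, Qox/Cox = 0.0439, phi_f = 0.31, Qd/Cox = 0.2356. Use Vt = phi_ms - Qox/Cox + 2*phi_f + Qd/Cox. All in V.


Step 1: Vt = phi_ms - Qox/Cox + 2*phi_f + Qd/Cox
Step 2: Vt = -0.39 - 0.0439 + 2*0.31 + 0.2356
Step 3: Vt = -0.39 - 0.0439 + 0.62 + 0.2356
Step 4: Vt = 0.4217 V

0.4217


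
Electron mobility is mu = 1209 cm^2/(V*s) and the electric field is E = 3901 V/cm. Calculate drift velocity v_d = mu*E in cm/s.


Step 1: v_d = mu * E
Step 2: v_d = 1209 * 3901 = 4716309
Step 3: v_d = 4.72e+06 cm/s

4.72e+06


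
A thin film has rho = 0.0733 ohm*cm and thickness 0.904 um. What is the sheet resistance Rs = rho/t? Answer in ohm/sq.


Step 1: Convert thickness to cm: t = 0.904 um = 9.0400e-05 cm
Step 2: Rs = rho / t = 0.0733 / 9.0400e-05
Step 3: Rs = 810.8 ohm/sq

810.8


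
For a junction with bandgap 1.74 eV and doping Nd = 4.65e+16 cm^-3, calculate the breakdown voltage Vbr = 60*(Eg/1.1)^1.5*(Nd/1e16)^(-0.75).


Step 1: Eg/1.1 = 1.74/1.1 = 1.581818
Step 2: (Eg/1.1)^1.5 = 1.581818^1.5 = 1.989458
Step 3: (Nd/1e16)^(-0.75) = (4.65)^(-0.75) = 0.315799
Step 4: Vbr = 60 * 1.989458 * 0.315799 = 37.7 V

37.7


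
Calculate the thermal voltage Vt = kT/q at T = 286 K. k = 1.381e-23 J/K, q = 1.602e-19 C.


Step 1: kT = 1.381e-23 * 286 = 3.94966e-21 J
Step 2: Vt = kT/q = 3.94966e-21 / 1.602e-19
Step 3: Vt = 0.02465 V

0.02465


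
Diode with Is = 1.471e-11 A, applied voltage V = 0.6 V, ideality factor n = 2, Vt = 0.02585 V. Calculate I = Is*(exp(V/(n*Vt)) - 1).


Step 1: V/(n*Vt) = 0.6/(2*0.02585) = 11.6054
Step 2: exp(11.6054) = 1.0969e+05
Step 3: I = 1.471e-11 * (1.0969e+05 - 1) = 1.61e-06 A

1.61e-06


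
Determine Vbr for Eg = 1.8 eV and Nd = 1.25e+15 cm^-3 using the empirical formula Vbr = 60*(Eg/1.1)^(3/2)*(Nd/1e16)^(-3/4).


Step 1: Eg/1.1 = 1.8/1.1 = 1.636364
Step 2: (Eg/1.1)^1.5 = 1.636364^1.5 = 2.093244
Step 3: (Nd/1e16)^(-0.75) = (0.125)^(-0.75) = 4.756828
Step 4: Vbr = 60 * 2.093244 * 4.756828 = 597.4 V

597.4


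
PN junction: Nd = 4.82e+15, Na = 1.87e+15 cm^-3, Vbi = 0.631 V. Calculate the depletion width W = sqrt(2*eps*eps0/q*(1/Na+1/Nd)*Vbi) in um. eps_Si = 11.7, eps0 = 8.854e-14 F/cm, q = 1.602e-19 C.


Step 1: 1/Na + 1/Nd = 1/1.87e+15 + 1/4.82e+15 = 7.42228e-16
Step 2: 2*eps*eps0/q = 2*11.7*8.854e-14/1.602e-19 = 1.293281e+07
Step 3: W^2 = 1.293281e+07 * 7.42228e-16 * 0.631 = 6.05703e-09
Step 4: W = sqrt(6.05703e-09) = 7.783e-05 cm = 0.7783 um

0.7783


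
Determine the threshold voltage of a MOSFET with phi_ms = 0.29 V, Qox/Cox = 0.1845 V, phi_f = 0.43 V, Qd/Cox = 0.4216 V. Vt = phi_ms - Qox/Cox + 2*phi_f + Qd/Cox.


Step 1: Vt = phi_ms - Qox/Cox + 2*phi_f + Qd/Cox
Step 2: Vt = 0.29 - 0.1845 + 2*0.43 + 0.4216
Step 3: Vt = 0.29 - 0.1845 + 0.86 + 0.4216
Step 4: Vt = 1.3871 V

1.3871


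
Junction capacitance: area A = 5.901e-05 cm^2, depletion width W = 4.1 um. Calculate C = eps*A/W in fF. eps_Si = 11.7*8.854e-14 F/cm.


Step 1: eps_Si = 11.7 * 8.854e-14 = 1.035918e-12 F/cm
Step 2: W in cm = 4.1 * 1e-4 = 4.10e-04 cm
Step 3: C = 1.035918e-12 * 5.901e-05 / 4.10e-04 = 1.490964e-13 F
Step 4: C = 149.1 fF

149.1


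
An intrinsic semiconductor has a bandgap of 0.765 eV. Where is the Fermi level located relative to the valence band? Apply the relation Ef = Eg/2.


Step 1: For an intrinsic semiconductor, the Fermi level sits at midgap.
Step 2: Ef = Eg / 2 = 0.765 / 2 = 0.3825 eV

0.3825


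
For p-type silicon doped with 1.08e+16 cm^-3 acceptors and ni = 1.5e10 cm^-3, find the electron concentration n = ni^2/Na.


Step 1: Majority hole concentration p ≈ Na = 1.08e+16 cm^-3
Step 2: n = ni^2 / Na = (1.5e10)^2 / 1.08e+16
Step 3: n = 2.08e+04 cm^-3

2.08e+04


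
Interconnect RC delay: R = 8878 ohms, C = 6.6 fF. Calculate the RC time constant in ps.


Step 1: tau = R * C
Step 2: tau = 8878 * 6.6 fF = 8878 * 6.6e-15 F
Step 3: tau = 5.85948e-11 s = 58.5948 ps

58.5948


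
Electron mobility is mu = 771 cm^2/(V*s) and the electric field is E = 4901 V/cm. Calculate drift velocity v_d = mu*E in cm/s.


Step 1: v_d = mu * E
Step 2: v_d = 771 * 4901 = 3778671
Step 3: v_d = 3.78e+06 cm/s

3.78e+06


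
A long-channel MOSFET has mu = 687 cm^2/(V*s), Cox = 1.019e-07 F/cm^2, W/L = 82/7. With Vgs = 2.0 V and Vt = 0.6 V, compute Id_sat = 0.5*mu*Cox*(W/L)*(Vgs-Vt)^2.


Step 1: Overdrive voltage Vov = Vgs - Vt = 2.0 - 0.6 = 1.4 V
Step 2: W/L = 82/7 = 11.7143
Step 3: Id = 0.5 * 687 * 1.019e-07 * 11.7143 * 1.4^2
Step 4: Id = 8.04e-04 A

8.04e-04


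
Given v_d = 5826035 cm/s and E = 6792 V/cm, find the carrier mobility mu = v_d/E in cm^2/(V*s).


Step 1: mu = v_d / E
Step 2: mu = 5826035 / 6792
Step 3: mu = 857.78 cm^2/(V*s)

857.78


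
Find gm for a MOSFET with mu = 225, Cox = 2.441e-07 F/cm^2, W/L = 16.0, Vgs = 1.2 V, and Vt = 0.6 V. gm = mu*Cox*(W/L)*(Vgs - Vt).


Step 1: Vov = Vgs - Vt = 1.2 - 0.6 = 0.6 V
Step 2: gm = mu * Cox * (W/L) * Vov
Step 3: gm = 225 * 2.441e-07 * 16.0 * 0.6 = 5.27e-04 S

5.27e-04


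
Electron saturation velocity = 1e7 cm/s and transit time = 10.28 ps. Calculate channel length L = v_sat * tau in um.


Step 1: tau in seconds = 10.28 ps * 1e-12 = 1.0280e-11 s
Step 2: L = v_sat * tau = 1e7 * 1.0280e-11 = 1.0280e-04 cm
Step 3: L in um = 1.0280e-04 * 1e4 = 1.028 um

1.028


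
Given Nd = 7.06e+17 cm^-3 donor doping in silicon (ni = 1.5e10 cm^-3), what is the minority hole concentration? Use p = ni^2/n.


Step 1: Since Nd >> ni, n ≈ Nd = 7.06e+17 cm^-3
Step 2: p = ni^2 / n = (1.5e10)^2 / 7.06e+17
Step 3: p = 2.25e20 / 7.06e+17 = 3.19e+02 cm^-3

3.19e+02


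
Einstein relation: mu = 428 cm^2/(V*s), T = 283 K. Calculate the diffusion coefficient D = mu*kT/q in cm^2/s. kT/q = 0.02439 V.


Step 1: D = mu * (kT/q)
Step 2: D = 428 * 0.02439
Step 3: D = 10.44 cm^2/s

10.44


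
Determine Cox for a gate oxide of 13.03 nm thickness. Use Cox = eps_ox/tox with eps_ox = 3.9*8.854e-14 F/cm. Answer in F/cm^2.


Step 1: eps_ox = 3.9 * 8.854e-14 = 3.45306e-13 F/cm
Step 2: tox in cm = 13.03 nm * 1e-7 = 1.3030e-06 cm
Step 3: Cox = 3.45306e-13 / 1.3030e-06 = 2.65e-07 F/cm^2

2.65e-07


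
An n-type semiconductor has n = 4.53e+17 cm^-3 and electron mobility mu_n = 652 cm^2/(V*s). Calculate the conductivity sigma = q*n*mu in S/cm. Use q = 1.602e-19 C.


Step 1: sigma = q * n * mu
Step 2: sigma = 1.602e-19 * 4.53e+17 * 652
Step 3: sigma = 4.732e+01 S/cm

4.732e+01


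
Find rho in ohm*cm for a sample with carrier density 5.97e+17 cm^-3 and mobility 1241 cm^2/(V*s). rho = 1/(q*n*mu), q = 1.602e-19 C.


Step 1: sigma = q * n * mu = 1.602e-19 * 5.97e+17 * 1241 = 1.18688e+02 S/cm
Step 2: rho = 1 / sigma = 1 / 1.18688e+02 = 0.008425 ohm*cm

0.008425


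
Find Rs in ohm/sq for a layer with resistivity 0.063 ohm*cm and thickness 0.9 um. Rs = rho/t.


Step 1: Convert thickness to cm: t = 0.9 um = 9.0000e-05 cm
Step 2: Rs = rho / t = 0.063 / 9.0000e-05
Step 3: Rs = 700.0 ohm/sq

700.0


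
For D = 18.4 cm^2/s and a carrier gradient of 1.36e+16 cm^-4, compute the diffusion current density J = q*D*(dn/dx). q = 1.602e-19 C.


Step 1: J = q * D * (dn/dx)
Step 2: J = 1.602e-19 * 18.4 * 1.36e+16
Step 3: J = 4.01e-02 A/cm^2

4.01e-02


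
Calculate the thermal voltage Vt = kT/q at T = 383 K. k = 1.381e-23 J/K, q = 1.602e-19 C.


Step 1: kT = 1.381e-23 * 383 = 5.28923e-21 J
Step 2: Vt = kT/q = 5.28923e-21 / 1.602e-19
Step 3: Vt = 0.03302 V

0.03302


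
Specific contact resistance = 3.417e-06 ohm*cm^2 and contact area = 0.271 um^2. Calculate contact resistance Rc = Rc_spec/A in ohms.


Step 1: Convert area to cm^2: 0.271 um^2 = 2.7100e-09 cm^2
Step 2: Rc = Rc_spec / A = 3.417e-06 / 2.7100e-09
Step 3: Rc = 1.26e+03 ohms

1.26e+03


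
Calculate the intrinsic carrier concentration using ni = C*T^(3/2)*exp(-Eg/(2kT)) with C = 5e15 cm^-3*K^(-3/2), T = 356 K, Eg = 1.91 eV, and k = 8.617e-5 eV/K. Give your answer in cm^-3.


Step 1: Compute kT = 8.617e-5 * 356 = 0.03067652 eV
Step 2: Exponent = -Eg/(2kT) = -1.91/(2*0.03067652) = -31.13130
Step 3: T^(3/2) = 356^1.5 = 6716.99
Step 4: ni = 5e15 * 6716.99 * exp(-31.13130) = 1.01e+06 cm^-3

1.01e+06


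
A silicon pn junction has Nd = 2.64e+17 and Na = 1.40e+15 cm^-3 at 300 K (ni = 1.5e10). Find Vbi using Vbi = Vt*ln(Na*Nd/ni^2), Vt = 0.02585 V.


Step 1: Compute Na*Nd/ni^2 = 1.40e+15 * 2.64e+17 / (1.5e10)^2 = 1.6427e+12
Step 2: ln(1.6427e+12) = 28.1274
Step 3: Vbi = 0.02585 * 28.1274 = 0.727 V

0.727


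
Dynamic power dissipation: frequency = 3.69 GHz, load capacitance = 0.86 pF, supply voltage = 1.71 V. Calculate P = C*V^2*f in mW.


Step 1: V^2 = 1.71^2 = 2.9241 V^2
Step 2: P = C*V^2*f = 0.86e-12 F * 2.9241 * 3.69e9 Hz
Step 3: P = 9.27933894e-03 W
Step 4: P = 9.279 mW

9.279


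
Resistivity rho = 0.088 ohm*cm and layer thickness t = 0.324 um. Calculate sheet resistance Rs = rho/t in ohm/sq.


Step 1: Convert thickness to cm: t = 0.324 um = 3.2400e-05 cm
Step 2: Rs = rho / t = 0.088 / 3.2400e-05
Step 3: Rs = 2716.0 ohm/sq

2716.0


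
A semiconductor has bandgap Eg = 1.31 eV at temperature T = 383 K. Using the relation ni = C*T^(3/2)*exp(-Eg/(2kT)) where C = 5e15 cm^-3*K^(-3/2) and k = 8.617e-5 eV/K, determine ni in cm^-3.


Step 1: Compute kT = 8.617e-5 * 383 = 0.03300311 eV
Step 2: Exponent = -Eg/(2kT) = -1.31/(2*0.03300311) = -19.84661
Step 3: T^(3/2) = 383^1.5 = 7495.46
Step 4: ni = 5e15 * 7495.46 * exp(-19.84661) = 9.01e+10 cm^-3

9.01e+10


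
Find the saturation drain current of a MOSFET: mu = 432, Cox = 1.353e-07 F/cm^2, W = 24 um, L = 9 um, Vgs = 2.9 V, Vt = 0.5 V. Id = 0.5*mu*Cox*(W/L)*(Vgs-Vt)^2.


Step 1: Overdrive voltage Vov = Vgs - Vt = 2.9 - 0.5 = 2.4 V
Step 2: W/L = 24/9 = 2.66667
Step 3: Id = 0.5 * 432 * 1.353e-07 * 2.66667 * 2.4^2
Step 4: Id = 4.49e-04 A

4.49e-04


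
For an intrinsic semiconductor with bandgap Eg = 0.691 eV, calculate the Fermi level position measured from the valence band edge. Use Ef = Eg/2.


Step 1: For an intrinsic semiconductor, the Fermi level sits at midgap.
Step 2: Ef = Eg / 2 = 0.691 / 2 = 0.3455 eV

0.3455


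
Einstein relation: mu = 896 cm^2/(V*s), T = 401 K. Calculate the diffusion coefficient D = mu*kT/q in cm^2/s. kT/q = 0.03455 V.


Step 1: D = mu * (kT/q)
Step 2: D = 896 * 0.03455
Step 3: D = 30.96 cm^2/s

30.96


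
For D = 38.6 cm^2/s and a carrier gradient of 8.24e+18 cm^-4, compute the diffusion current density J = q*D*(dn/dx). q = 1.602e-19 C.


Step 1: J = q * D * (dn/dx)
Step 2: J = 1.602e-19 * 38.6 * 8.24e+18
Step 3: J = 5.10e+01 A/cm^2

5.10e+01


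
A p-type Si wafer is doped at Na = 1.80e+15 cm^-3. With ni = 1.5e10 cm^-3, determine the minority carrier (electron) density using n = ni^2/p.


Step 1: Majority hole concentration p ≈ Na = 1.80e+15 cm^-3
Step 2: n = ni^2 / Na = (1.5e10)^2 / 1.80e+15
Step 3: n = 1.25e+05 cm^-3

1.25e+05


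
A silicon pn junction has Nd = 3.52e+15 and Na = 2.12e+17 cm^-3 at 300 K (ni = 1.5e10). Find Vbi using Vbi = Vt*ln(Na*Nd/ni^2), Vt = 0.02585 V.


Step 1: Compute Na*Nd/ni^2 = 2.12e+17 * 3.52e+15 / (1.5e10)^2 = 3.3166e+12
Step 2: ln(3.3166e+12) = 28.8300
Step 3: Vbi = 0.02585 * 28.8300 = 0.745 V

0.745


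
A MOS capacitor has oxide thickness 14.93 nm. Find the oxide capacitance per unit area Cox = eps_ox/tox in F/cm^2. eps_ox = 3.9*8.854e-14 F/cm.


Step 1: eps_ox = 3.9 * 8.854e-14 = 3.45306e-13 F/cm
Step 2: tox in cm = 14.93 nm * 1e-7 = 1.4930e-06 cm
Step 3: Cox = 3.45306e-13 / 1.4930e-06 = 2.31e-07 F/cm^2

2.31e-07


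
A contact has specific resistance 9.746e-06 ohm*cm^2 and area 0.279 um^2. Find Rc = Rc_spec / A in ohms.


Step 1: Convert area to cm^2: 0.279 um^2 = 2.7900e-09 cm^2
Step 2: Rc = Rc_spec / A = 9.746e-06 / 2.7900e-09
Step 3: Rc = 3.49e+03 ohms

3.49e+03
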